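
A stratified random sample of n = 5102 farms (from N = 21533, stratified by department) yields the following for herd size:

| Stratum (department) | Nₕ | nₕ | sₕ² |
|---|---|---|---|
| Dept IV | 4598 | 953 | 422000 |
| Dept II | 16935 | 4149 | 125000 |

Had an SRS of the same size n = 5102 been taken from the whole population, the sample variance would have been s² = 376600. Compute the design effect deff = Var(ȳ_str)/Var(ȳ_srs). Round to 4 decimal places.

0.5340

Var(ȳ_str) = Σ Wₕ²(1−fₕ)sₕ²/nₕ with Wₕ = Nₕ/21533:
  Dept IV: (4598/21533)²·(1−953/4598)·422000/953 = 16.005785
  Dept II: (16935/21533)²·(1−4149/16935)·125000/4149 = 14.069459
  → Var(ȳ_str) = 30.075244.
Var(ȳ_srs) = (1 − 5102/21533)·376600/5102 = 56.324756.
deff = 30.075244 / 56.324756 = 0.5340.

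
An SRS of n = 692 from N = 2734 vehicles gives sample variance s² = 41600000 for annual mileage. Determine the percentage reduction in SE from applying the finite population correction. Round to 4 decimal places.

f = n/N = 692/2734 = 0.25310900.
SE_no-fpc = √(s²/n) = 245.18484; SE_fpc = √((1−f)s²/n) = 211.89574.
Ratio = √(1−f) = 0.86422856. Reduction = 100·(1 − 0.86422856) = 13.5771%.

13.5771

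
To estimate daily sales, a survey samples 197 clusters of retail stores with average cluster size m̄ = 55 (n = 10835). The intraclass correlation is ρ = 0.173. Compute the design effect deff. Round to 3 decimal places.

deff = 1 + (55 − 1)·0.173 = 1 + 9.342 = 10.342.

10.342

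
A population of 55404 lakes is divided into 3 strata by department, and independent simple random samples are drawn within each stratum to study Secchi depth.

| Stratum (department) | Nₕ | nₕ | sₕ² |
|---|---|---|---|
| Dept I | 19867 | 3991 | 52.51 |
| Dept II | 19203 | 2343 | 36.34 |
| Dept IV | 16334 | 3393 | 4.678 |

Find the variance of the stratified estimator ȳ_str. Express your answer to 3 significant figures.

0.00308

Var(ȳ_str) = Σₕ Wₕ²(1 − fₕ)sₕ²/nₕ with Wₕ = Nₕ/N, N = 55404.
Dept I: Wₕ = 0.35858422; term = 0.35858422²·(1 − 0.20088589)·52.51/3991 = 0.0013519214.
Dept II: Wₕ = 0.34659952; term = 0.34659952²·(1 − 0.12201219)·36.34/2343 = 0.0016359011.
Dept IV: Wₕ = 0.29481626; term = 0.29481626²·(1 − 0.20772622)·4.678/3393 = 9.4941154 × 10^-5.
Sum = 0.0030827637.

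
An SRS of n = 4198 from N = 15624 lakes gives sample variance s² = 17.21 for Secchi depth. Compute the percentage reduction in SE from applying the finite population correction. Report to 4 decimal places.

f = n/N = 4198/15624 = 0.26868920.
SE_no-fpc = √(s²/n) = 0.064027894; SE_fpc = √((1−f)s²/n) = 0.05475455.
Ratio = √(1−f) = 0.85516712. Reduction = 100·(1 − 0.85516712) = 14.4833%.

14.4833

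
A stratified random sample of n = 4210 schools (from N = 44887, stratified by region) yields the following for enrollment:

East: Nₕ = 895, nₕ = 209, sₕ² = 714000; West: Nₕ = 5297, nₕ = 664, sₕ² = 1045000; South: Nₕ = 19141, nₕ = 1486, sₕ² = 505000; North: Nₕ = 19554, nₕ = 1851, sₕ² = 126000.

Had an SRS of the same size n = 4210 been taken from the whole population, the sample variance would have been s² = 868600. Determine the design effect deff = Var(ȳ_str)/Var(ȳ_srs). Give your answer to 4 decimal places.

0.4755

Var(ȳ_str) = Σ Wₕ²(1−fₕ)sₕ²/nₕ with Wₕ = Nₕ/44887:
  East: (895/44887)²·(1−209/895)·714000/209 = 1.0410172
  West: (5297/44887)²·(1−664/5297)·1045000/664 = 19.168994
  South: (19141/44887)²·(1−1486/19141)·505000/1486 = 56.998543
  North: (19554/44887)²·(1−1851/19554)·126000/1851 = 11.695141
  → Var(ȳ_str) = 88.903695.
Var(ȳ_srs) = (1 − 4210/44887)·868600/4210 = 186.96748.
deff = 88.903695 / 186.96748 = 0.4755.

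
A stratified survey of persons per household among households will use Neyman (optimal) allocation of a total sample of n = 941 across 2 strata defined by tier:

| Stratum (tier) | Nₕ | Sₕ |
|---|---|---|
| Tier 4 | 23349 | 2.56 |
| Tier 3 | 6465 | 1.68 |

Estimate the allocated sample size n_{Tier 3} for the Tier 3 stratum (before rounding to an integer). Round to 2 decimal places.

144.69

Neyman allocation: nₕ = n·NₕSₕ / Σⱼ NⱼSⱼ.
Σ NⱼSⱼ = 23349·2.56 + 6465·1.68 = 70634.64.
n_{Tier 3} = 941·6465·1.68 / 70634.64 = 144.69.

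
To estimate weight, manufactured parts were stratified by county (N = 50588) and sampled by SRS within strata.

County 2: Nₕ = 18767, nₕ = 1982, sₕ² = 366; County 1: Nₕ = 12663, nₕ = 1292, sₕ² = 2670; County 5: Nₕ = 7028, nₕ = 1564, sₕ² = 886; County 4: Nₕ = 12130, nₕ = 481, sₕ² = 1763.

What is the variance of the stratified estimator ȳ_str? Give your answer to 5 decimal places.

Var(ȳ_str) = Σₕ Wₕ²(1 − fₕ)sₕ²/nₕ with Wₕ = Nₕ/N, N = 50588.
County 2: Wₕ = 0.37097731; term = 0.37097731²·(1 − 0.10561091)·366/1982 = 0.022729957.
County 1: Wₕ = 0.25031628; term = 0.25031628²·(1 − 0.10202953)·2670/1292 = 0.11627571.
County 5: Wₕ = 0.13892623; term = 0.13892623²·(1 − 0.22253842)·886/1564 = 0.0085004985.
County 4: Wₕ = 0.23978019; term = 0.23978019²·(1 − 0.03965375)·1763/481 = 0.20237724.
Sum = 0.34988341.

0.34988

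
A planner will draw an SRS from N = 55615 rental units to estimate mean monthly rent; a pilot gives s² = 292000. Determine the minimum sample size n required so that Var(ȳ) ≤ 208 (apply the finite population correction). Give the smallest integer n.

Without fpc, n₀ = s²/D = 292000/208 = 1403.8462.
With fpc, (1 − n/N)·s²/n ≤ D requires n ≥ n₀/(1 + n₀/N) = 1403.8462/(1 + 1403.8462/55615) = 1369.2825.
Rounding up, n = 1370.

1370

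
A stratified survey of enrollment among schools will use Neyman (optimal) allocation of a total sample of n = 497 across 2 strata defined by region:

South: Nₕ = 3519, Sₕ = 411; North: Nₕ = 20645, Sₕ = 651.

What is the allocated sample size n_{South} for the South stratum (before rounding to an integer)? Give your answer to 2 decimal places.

48.29

Neyman allocation: nₕ = n·NₕSₕ / Σⱼ NⱼSⱼ.
Σ NⱼSⱼ = 3519·411 + 20645·651 = 1.4886204 × 10^7.
n_{South} = 497·3519·411 / (1.4886204 × 10^7) = 48.29.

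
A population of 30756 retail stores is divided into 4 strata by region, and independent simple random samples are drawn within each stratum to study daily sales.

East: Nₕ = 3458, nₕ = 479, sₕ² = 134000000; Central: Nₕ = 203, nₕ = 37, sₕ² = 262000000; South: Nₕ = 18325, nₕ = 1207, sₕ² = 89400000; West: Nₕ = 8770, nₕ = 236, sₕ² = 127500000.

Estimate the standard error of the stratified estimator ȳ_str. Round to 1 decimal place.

265.7

Var(ȳ_str) = Σₕ Wₕ²(1 − fₕ)sₕ²/nₕ with Wₕ = Nₕ/N, N = 30756.
East: Wₕ = 0.11243335; term = 0.11243335²·(1 − 0.13851938)·134000000/479 = 3046.5273.
Central: Wₕ = 0.00660034; term = 0.00660034²·(1 − 0.18226601)·262000000/37 = 252.25744.
South: Wₕ = 0.59581870; term = 0.59581870²·(1 − 0.06586630)·89400000/1207 = 24562.216.
West: Wₕ = 0.28514761; term = 0.28514761²·(1 − 0.02690992)·127500000/236 = 42745.53.
Sum = 70606.531.
SE = √(70606.531) = 265.7.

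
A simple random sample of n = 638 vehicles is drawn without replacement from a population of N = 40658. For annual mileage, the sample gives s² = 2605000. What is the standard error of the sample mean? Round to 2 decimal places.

Under SRS without replacement, Var(ȳ) = (1 − f)·s²/n with f = n/N = 638/40658 = 0.01569187.
Var(ȳ) = (1 − 0.01569187)·2605000/638 = 0.98430813·4083.0721 = 4019.0011.
SE(ȳ) = √(4019.0011) = 63.40.

63.40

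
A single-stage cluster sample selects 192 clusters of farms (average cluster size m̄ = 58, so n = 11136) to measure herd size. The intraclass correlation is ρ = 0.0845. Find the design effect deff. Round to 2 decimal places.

deff = 1 + (58 − 1)·0.0845 = 1 + 4.8165 = 5.8165.

5.82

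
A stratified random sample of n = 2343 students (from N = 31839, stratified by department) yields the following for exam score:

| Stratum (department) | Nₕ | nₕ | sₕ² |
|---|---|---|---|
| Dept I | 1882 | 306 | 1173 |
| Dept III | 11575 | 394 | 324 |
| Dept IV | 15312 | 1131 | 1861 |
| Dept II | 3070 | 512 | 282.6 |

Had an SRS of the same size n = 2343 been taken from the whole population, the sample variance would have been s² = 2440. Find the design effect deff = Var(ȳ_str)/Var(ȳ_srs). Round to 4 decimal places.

0.4902

Var(ȳ_str) = Σ Wₕ²(1−fₕ)sₕ²/nₕ with Wₕ = Nₕ/31839:
  Dept I: (1882/31839)²·(1−306/1882)·1173/306 = 0.011215886
  Dept III: (11575/31839)²·(1−394/11575)·324/394 = 0.10498605
  Dept IV: (15312/31839)²·(1−1131/15312)·1861/1131 = 0.35245503
  Dept II: (3070/31839)²·(1−512/3070)·282.6/512 = 0.0042758482
  → Var(ȳ_str) = 0.47293281.
Var(ȳ_srs) = (1 − 2343/31839)·2440/2343 = 0.96476434.
deff = 0.47293281 / 0.96476434 = 0.4902.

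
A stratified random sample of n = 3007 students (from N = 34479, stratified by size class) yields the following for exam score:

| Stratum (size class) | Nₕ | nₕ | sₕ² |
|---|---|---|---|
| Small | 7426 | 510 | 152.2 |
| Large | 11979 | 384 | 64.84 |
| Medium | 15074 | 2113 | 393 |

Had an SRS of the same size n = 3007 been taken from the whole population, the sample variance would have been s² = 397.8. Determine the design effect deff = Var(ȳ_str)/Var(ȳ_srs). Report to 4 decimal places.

0.5233

Var(ȳ_str) = Σ Wₕ²(1−fₕ)sₕ²/nₕ with Wₕ = Nₕ/34479:
  Small: (7426/34479)²·(1−510/7426)·152.2/510 = 0.012892736
  Large: (11979/34479)²·(1−384/11979)·64.84/384 = 0.019728487
  Medium: (15074/34479)²·(1−2113/15074)·393/2113 = 0.030566855
  → Var(ȳ_str) = 0.063188078.
Var(ȳ_srs) = (1 − 3007/34479)·397.8/3007 = 0.12075386.
deff = 0.063188078 / 0.12075386 = 0.5233.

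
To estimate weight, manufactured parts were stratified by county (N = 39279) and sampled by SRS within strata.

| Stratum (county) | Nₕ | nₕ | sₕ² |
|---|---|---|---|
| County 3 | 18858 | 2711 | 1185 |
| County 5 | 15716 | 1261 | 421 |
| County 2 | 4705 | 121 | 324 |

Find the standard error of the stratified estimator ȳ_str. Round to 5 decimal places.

Var(ȳ_str) = Σₕ Wₕ²(1 − fₕ)sₕ²/nₕ with Wₕ = Nₕ/N, N = 39279.
County 3: Wₕ = 0.48010387; term = 0.48010387²·(1 − 0.14375862)·1185/2711 = 0.086269139.
County 5: Wₕ = 0.40011202; term = 0.40011202²·(1 − 0.08023670)·421/1261 = 0.049159367.
County 2: Wₕ = 0.11978411; term = 0.11978411²·(1 − 0.02571732)·324/121 = 0.037432.
Sum = 0.17286051.
SE = √(0.17286051) = 0.41576.

0.41576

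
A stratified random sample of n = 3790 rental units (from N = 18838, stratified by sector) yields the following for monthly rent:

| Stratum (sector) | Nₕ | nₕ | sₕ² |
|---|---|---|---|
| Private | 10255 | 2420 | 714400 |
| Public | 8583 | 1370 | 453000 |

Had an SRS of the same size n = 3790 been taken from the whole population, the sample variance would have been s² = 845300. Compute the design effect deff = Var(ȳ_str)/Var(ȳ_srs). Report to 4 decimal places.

0.6989

Var(ȳ_str) = Σ Wₕ²(1−fₕ)sₕ²/nₕ with Wₕ = Nₕ/18838:
  Private: (10255/18838)²·(1−2420/10255)·714400/2420 = 66.839187
  Public: (8583/18838)²·(1−1370/8583)·453000/1370 = 57.685026
  → Var(ȳ_str) = 124.52421.
Var(ȳ_srs) = (1 − 3790/18838)·845300/3790 = 178.16223.
deff = 124.52421 / 178.16223 = 0.6989.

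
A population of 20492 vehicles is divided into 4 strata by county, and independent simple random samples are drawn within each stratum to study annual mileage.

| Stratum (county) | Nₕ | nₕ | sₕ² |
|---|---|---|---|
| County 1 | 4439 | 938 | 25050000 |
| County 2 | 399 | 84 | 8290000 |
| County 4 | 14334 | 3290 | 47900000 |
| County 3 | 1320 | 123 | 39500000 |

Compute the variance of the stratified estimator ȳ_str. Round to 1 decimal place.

7714.9

Var(ȳ_str) = Σₕ Wₕ²(1 − fₕ)sₕ²/nₕ with Wₕ = Nₕ/N, N = 20492.
County 1: Wₕ = 0.21662112; term = 0.21662112²·(1 − 0.21130885)·25050000/938 = 988.35611.
County 2: Wₕ = 0.01947101; term = 0.01947101²·(1 − 0.21052632)·8290000/84 = 29.538606.
County 4: Wₕ = 0.69949248; term = 0.69949248²·(1 − 0.22952421)·47900000/3290 = 5488.6397.
County 3: Wₕ = 0.06441538; term = 0.06441538²·(1 − 0.09318182)·39500000/123 = 1208.3462.
Sum = 7714.8806.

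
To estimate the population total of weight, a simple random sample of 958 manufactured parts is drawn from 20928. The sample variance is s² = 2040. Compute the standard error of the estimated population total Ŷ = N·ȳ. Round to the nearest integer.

Var(Ŷ) = N²·Var(ȳ) = N²·(1 − n/N)·s²/n.
f = 958/20928 = 0.04577599; Var(ȳ) = 0.95422401·2040/958 = 2.0319593.
Var(Ŷ) = 20928² · 2.0319593 = 8.8995994 × 10^8.
SE(Ŷ) = √(8.8995994 × 10^8) = 29832.

29832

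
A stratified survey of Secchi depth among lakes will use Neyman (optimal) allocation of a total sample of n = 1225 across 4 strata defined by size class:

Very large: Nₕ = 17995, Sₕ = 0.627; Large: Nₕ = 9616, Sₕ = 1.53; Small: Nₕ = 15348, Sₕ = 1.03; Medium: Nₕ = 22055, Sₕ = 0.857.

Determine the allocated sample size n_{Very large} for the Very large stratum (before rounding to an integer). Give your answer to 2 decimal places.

227.68

Neyman allocation: nₕ = n·NₕSₕ / Σⱼ NⱼSⱼ.
Σ NⱼSⱼ = 17995·0.627 + 9616·1.53 + 15348·1.03 + 22055·0.857 = 60704.92.
n_{Very large} = 1225·17995·0.627 / 60704.92 = 227.68.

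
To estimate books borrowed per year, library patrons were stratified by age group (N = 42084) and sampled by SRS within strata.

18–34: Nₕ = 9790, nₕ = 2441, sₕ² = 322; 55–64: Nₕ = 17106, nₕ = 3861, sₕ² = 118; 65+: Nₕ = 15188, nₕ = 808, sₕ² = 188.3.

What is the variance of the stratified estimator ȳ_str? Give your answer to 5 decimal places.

Var(ȳ_str) = Σₕ Wₕ²(1 − fₕ)sₕ²/nₕ with Wₕ = Nₕ/N, N = 42084.
18–34: Wₕ = 0.23262998; term = 0.23262998²·(1 − 0.24933606)·322/2441 = 0.0053587686.
55–64: Wₕ = 0.40647277; term = 0.40647277²·(1 − 0.22571028)·118/3861 = 0.0039097466.
65+: Wₕ = 0.36089725; term = 0.36089725²·(1 − 0.05319989)·188.3/808 = 0.028738521.
Sum = 0.038007036.

0.03801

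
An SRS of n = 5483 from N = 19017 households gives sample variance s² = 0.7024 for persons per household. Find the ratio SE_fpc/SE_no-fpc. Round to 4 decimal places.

f = n/N = 5483/19017 = 0.28832098.
SE_no-fpc = √(s²/n) = 0.01131835; SE_fpc = √((1−f)s²/n) = 0.0095482814.
Ratio = √(1−f) = 0.84361071.

0.8436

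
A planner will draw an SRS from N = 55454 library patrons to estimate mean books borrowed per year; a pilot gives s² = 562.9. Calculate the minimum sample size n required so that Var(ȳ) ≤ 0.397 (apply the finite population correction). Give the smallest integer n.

Without fpc, n₀ = s²/D = 562.9/0.397 = 1417.8841.
With fpc, (1 − n/N)·s²/n ≤ D requires n ≥ n₀/(1 + n₀/N) = 1417.8841/(1 + 1417.8841/55454) = 1382.5346.
Rounding up, n = 1383.

1383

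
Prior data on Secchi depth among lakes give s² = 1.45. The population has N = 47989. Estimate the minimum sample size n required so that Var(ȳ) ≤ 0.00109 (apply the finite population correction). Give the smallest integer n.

Without fpc, n₀ = s²/D = 1.45/0.00109 = 1330.2752.
With fpc, (1 − n/N)·s²/n ≤ D requires n ≥ n₀/(1 + n₀/N) = 1330.2752/(1 + 1330.2752/47989) = 1294.3941.
Rounding up, n = 1295.

1295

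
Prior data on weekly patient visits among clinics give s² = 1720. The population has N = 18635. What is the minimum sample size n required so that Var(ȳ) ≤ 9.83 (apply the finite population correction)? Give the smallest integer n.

174

Without fpc, n₀ = s²/D = 1720/9.83 = 174.9746.
With fpc, (1 − n/N)·s²/n ≤ D requires n ≥ n₀/(1 + n₀/N) = 174.9746/(1 + 174.9746/18635) = 173.3469.
Rounding up, n = 174.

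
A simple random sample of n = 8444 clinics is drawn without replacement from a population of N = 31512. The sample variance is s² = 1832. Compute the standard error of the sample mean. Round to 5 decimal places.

0.39853

Under SRS without replacement, Var(ȳ) = (1 − f)·s²/n with f = n/N = 8444/31512 = 0.26796141.
Var(ȳ) = (1 − 0.26796141)·1832/8444 = 0.73203859·0.21695879 = 0.1588222.
SE(ȳ) = √(0.1588222) = 0.39853.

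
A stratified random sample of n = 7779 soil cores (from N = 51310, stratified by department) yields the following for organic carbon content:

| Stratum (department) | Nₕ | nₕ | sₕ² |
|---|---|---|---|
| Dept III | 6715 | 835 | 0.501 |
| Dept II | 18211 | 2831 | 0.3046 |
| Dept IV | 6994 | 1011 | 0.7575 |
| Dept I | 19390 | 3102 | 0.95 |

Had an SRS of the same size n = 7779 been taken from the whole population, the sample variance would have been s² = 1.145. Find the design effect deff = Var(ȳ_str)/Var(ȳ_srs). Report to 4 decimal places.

0.5533

Var(ȳ_str) = Σ Wₕ²(1−fₕ)sₕ²/nₕ with Wₕ = Nₕ/51310:
  Dept III: (6715/51310)²·(1−835/6715)·0.501/835 = 8.9985092 × 10^-6
  Dept II: (18211/51310)²·(1−2831/18211)·0.3046/2831 = 1.144659 × 10^-5
  Dept IV: (6994/51310)²·(1−1011/6994)·0.7575/1011 = 1.1908912 × 10^-5
  Dept I: (19390/51310)²·(1−3102/19390)·0.95/3102 = 3.6738663 × 10^-5
  → Var(ȳ_str) = 6.9092674 × 10^-5.
Var(ȳ_srs) = (1 − 7779/51310)·1.145/7779 = 1.2487582 × 10^-4.
deff = (6.9092674 × 10^-5) / (1.2487582 × 10^-4) = 0.5533.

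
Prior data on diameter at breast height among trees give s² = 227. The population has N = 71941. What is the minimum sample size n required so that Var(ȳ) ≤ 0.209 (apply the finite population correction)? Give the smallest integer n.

1070

Without fpc, n₀ = s²/D = 227/0.209 = 1086.1244.
With fpc, (1 − n/N)·s²/n ≤ D requires n ≥ n₀/(1 + n₀/N) = 1086.1244/(1 + 1086.1244/71941) = 1069.9706.
Rounding up, n = 1070.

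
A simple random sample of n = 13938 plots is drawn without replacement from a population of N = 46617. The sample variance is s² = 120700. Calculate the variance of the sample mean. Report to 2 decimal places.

Under SRS without replacement, Var(ȳ) = (1 − f)·s²/n with f = n/N = 13938/46617 = 0.29898964.
Var(ȳ) = (1 − 0.29898964)·120700/13938 = 0.70101036·8.659779 = 6.0705948.

6.07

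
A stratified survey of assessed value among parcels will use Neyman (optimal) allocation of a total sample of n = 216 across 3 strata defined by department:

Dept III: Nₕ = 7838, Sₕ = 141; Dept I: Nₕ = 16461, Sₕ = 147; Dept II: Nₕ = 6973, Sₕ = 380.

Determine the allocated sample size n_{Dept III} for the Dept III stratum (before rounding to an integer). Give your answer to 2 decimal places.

Neyman allocation: nₕ = n·NₕSₕ / Σⱼ NⱼSⱼ.
Σ NⱼSⱼ = 7838·141 + 16461·147 + 6973·380 = 6.174665 × 10^6.
n_{Dept III} = 216·7838·141 / (6.174665 × 10^6) = 38.66.

38.66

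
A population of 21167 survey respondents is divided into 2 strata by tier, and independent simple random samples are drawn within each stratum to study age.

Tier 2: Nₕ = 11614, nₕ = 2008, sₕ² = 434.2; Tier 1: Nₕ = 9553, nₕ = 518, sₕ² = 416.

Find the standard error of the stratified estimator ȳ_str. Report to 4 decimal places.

0.4567

Var(ȳ_str) = Σₕ Wₕ²(1 − fₕ)sₕ²/nₕ with Wₕ = Nₕ/N, N = 21167.
Tier 2: Wₕ = 0.54868427; term = 0.54868427²·(1 − 0.17289478)·434.2/2008 = 0.053843328.
Tier 1: Wₕ = 0.45131573; term = 0.45131573²·(1 − 0.05422380)·416/518 = 0.15470804.
Sum = 0.20855137.
SE = √(0.20855137) = 0.4567.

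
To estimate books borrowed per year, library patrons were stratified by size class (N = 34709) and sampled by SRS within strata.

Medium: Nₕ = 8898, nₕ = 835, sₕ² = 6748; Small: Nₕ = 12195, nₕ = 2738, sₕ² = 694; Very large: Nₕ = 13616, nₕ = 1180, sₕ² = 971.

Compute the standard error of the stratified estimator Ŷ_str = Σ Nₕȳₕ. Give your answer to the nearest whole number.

27356

Var(Ŷ_str) = Σₕ Nₕ²(1 − fₕ)sₕ²/nₕ.
Medium: 8898²·(1 − 835/8898)·6748/835 = 5.7979926 × 10^8.
Small: 12195²·(1 − 2738/12195)·694/2738 = 2.9232181 × 10^7.
Very large: 13616²·(1 − 1180/13616)·971/1180 = 1.3933733 × 10^8.
Sum = 7.4836877 × 10^8.
SE = √(7.4836877 × 10^8) = 27356.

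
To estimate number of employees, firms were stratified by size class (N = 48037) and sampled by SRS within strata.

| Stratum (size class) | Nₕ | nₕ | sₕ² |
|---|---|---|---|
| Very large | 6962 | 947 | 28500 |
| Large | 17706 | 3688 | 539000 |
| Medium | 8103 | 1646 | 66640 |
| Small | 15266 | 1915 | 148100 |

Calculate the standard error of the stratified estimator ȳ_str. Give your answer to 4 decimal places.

Var(ȳ_str) = Σₕ Wₕ²(1 − fₕ)sₕ²/nₕ with Wₕ = Nₕ/N, N = 48037.
Very large: Wₕ = 0.14492995; term = 0.14492995²·(1 − 0.13602413)·28500/947 = 0.54615106.
Large: Wₕ = 0.36859088; term = 0.36859088²·(1 − 0.20829097)·539000/3688 = 15.720003.
Medium: Wₕ = 0.16868247; term = 0.16868247²·(1 − 0.20313464)·66640/1646 = 0.91797326.
Small: Wₕ = 0.31779670; term = 0.31779670²·(1 − 0.12544216)·148100/1915 = 6.8308316.
Sum = 24.014959.
SE = √(24.014959) = 4.9005.

4.9005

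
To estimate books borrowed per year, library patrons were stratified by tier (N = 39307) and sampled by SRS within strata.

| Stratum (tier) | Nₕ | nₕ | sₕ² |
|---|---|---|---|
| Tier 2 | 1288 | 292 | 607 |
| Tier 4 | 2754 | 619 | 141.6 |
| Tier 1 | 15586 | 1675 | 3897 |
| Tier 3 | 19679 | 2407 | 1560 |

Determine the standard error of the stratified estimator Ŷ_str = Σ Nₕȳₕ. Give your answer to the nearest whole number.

26995

Var(Ŷ_str) = Σₕ Nₕ²(1 − fₕ)sₕ²/nₕ.
Tier 2: 1288²·(1 − 292/1288)·607/292 = 2.6667422 × 10^6.
Tier 4: 2754²·(1 − 619/2754)·141.6/619 = 1.3450376 × 10^6.
Tier 1: 15586²·(1 − 1675/15586)·3897/1675 = 5.0443895 × 10^8.
Tier 3: 19679²·(1 − 2407/19679)·1560/2407 = 2.2028969 × 10^8.
Sum = 7.2874042 × 10^8.
SE = √(7.2874042 × 10^8) = 26995.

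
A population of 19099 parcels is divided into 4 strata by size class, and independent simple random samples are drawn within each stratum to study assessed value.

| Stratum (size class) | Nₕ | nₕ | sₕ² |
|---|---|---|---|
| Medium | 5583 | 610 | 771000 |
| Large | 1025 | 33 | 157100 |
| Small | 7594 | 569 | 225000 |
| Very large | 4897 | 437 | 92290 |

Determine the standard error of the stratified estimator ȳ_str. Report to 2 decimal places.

Var(ȳ_str) = Σₕ Wₕ²(1 − fₕ)sₕ²/nₕ with Wₕ = Nₕ/N, N = 19099.
Medium: Wₕ = 0.29231897; term = 0.29231897²·(1 − 0.10926025)·771000/610 = 96.203168.
Large: Wₕ = 0.05366773; term = 0.05366773²·(1 − 0.03219512)·157100/33 = 13.270171.
Small: Wₕ = 0.39761244; term = 0.39761244²·(1 − 0.07492757)·225000/569 = 57.831694.
Very large: Wₕ = 0.25640086; term = 0.25640086²·(1 − 0.08923831)·92290/437 = 12.644944.
Sum = 179.94998.
SE = √(179.94998) = 13.41.

13.41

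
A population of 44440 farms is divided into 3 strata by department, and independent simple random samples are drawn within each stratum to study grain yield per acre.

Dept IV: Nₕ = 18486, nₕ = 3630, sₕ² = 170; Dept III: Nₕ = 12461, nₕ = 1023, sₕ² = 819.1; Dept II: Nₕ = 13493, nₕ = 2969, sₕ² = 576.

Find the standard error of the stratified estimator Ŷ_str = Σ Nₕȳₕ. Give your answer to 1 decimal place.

12431.0

Var(Ŷ_str) = Σₕ Nₕ²(1 − fₕ)sₕ²/nₕ.
Dept IV: 18486²·(1 − 3630/18486)·170/3630 = 1.2861367 × 10^7.
Dept III: 12461²·(1 − 1023/12461)·819.1/1023 = 1.1412066 × 10^8.
Dept II: 13493²·(1 − 2969/13493)·576/2969 = 2.7548734 × 10^7.
Sum = 1.5453076 × 10^8.
SE = √(1.5453076 × 10^8) = 12431.0.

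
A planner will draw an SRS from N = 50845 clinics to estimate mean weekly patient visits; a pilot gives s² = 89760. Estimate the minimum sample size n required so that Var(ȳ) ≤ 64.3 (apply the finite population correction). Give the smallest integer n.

1359

Without fpc, n₀ = s²/D = 89760/64.3 = 1395.9565.
With fpc, (1 − n/N)·s²/n ≤ D requires n ≥ n₀/(1 + n₀/N) = 1395.9565/(1 + 1395.9565/50845) = 1358.6545.
Rounding up, n = 1359.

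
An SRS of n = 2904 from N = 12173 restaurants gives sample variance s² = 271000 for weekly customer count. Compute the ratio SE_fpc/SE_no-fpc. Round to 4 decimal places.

f = n/N = 2904/12173 = 0.23856075.
SE_no-fpc = √(s²/n) = 9.6602049; SE_fpc = √((1−f)s²/n) = 8.4295418.
Ratio = √(1−f) = 0.87260487.

0.8726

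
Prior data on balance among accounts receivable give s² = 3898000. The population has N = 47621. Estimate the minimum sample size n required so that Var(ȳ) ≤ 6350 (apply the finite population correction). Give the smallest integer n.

607

Without fpc, n₀ = s²/D = 3898000/6350 = 613.8583.
With fpc, (1 − n/N)·s²/n ≤ D requires n ≥ n₀/(1 + n₀/N) = 613.8583/(1 + 613.8583/47621) = 606.0461.
Rounding up, n = 607.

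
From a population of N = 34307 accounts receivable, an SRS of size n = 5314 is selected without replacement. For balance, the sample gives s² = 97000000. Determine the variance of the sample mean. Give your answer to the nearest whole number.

Under SRS without replacement, Var(ȳ) = (1 − f)·s²/n with f = n/N = 5314/34307 = 0.15489550.
Var(ȳ) = (1 − 0.15489550)·97000000/5314 = 0.84510450·18253.67 = 15426.258.

15426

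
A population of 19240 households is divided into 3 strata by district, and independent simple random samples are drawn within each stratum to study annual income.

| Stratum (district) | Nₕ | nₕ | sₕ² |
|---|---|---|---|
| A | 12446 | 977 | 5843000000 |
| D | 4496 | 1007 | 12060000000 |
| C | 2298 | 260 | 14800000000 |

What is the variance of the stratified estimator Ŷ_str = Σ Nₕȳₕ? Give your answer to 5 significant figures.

Var(Ŷ_str) = Σₕ Nₕ²(1 − fₕ)sₕ²/nₕ.
A: 12446²·(1 − 977/12446)·5843000000/977 = 8.5368308 × 10^14.
D: 4496²·(1 − 1007/4496)·12060000000/1007 = 1.8786467 × 10^14.
C: 2298²·(1 − 260/2298)·14800000000/260 = 2.6658921 × 10^14.
Sum = 1.308137 × 10^15.

1.3081 × 10^15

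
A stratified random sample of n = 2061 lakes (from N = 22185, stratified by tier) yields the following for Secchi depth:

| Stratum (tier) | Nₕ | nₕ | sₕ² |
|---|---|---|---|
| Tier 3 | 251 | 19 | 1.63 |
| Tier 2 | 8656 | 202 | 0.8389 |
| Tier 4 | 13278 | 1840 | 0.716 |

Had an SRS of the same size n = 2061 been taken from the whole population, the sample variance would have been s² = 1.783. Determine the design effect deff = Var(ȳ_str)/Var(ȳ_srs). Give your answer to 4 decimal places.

0.9528

Var(ȳ_str) = Σ Wₕ²(1−fₕ)sₕ²/nₕ with Wₕ = Nₕ/22185:
  Tier 3: (251/22185)²·(1−19/251)·1.63/19 = 1.0150252 × 10^-5
  Tier 2: (8656/22185)²·(1−202/8656)·0.8389/202 = 6.174751 × 10^-4
  Tier 4: (13278/22185)²·(1−1840/13278)·0.716/1840 = 1.200768 × 10^-4
  → Var(ȳ_str) = 7.4770215 × 10^-4.
Var(ȳ_srs) = (1 − 2061/22185)·1.783/2061 = 7.847444 × 10^-4.
deff = (7.4770215 × 10^-4) / (7.847444 × 10^-4) = 0.9528.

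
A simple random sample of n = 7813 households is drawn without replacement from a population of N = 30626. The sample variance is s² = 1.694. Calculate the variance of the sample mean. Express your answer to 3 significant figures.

1.62 × 10^-4

Under SRS without replacement, Var(ȳ) = (1 − f)·s²/n with f = n/N = 7813/30626 = 0.25511004.
Var(ȳ) = (1 − 0.25511004)·1.694/7813 = 0.74488996·2.1681812 × 10^-4 = 1.6150564 × 10^-4.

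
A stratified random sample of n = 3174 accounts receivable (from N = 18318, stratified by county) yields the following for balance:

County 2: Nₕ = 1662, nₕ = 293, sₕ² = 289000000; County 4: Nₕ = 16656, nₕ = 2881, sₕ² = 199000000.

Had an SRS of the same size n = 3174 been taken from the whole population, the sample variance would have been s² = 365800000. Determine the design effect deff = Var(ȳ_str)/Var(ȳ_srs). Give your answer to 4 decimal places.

0.5659

Var(ȳ_str) = Σ Wₕ²(1−fₕ)sₕ²/nₕ with Wₕ = Nₕ/18318:
  County 2: (1662/18318)²·(1−293/1662)·289000000/293 = 6688.1897
  County 4: (16656/18318)²·(1−2881/16656)·199000000/2881 = 47229.792
  → Var(ȳ_str) = 53917.982.
Var(ȳ_srs) = (1 − 3174/18318)·365800000/3174 = 95279.468.
deff = 53917.982 / 95279.468 = 0.5659.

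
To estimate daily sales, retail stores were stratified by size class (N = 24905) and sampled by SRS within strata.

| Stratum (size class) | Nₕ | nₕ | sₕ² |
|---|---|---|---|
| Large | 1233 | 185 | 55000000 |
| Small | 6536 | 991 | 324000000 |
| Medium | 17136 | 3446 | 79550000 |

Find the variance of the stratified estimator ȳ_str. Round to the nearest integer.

Var(ȳ_str) = Σₕ Wₕ²(1 − fₕ)sₕ²/nₕ with Wₕ = Nₕ/N, N = 24905.
Large: Wₕ = 0.04950813; term = 0.04950813²·(1 − 0.15004055)·55000000/185 = 619.35868.
Small: Wₕ = 0.26243726; term = 0.26243726²·(1 − 0.15162179)·324000000/991 = 19103.452.
Medium: Wₕ = 0.68805461; term = 0.68805461²·(1 − 0.20109711)·79550000/3446 = 8731.0147.
Sum = 28453.825.

28454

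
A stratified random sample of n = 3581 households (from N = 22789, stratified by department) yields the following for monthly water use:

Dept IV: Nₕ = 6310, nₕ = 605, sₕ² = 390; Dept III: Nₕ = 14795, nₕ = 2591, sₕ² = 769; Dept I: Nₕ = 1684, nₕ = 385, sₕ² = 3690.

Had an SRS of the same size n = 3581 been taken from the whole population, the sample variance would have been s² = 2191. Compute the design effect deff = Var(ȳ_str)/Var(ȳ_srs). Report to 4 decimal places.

0.3650

Var(ȳ_str) = Σ Wₕ²(1−fₕ)sₕ²/nₕ with Wₕ = Nₕ/22789:
  Dept IV: (6310/22789)²·(1−605/6310)·390/605 = 0.044683142
  Dept III: (14795/22789)²·(1−2591/14795)·769/2591 = 0.10318714
  Dept I: (1684/22789)²·(1−385/1684)·3690/385 = 0.040370705
  → Var(ȳ_str) = 0.18824099.
Var(ȳ_srs) = (1 − 3581/22789)·2191/3581 = 0.51569739.
deff = 0.18824099 / 0.51569739 = 0.3650.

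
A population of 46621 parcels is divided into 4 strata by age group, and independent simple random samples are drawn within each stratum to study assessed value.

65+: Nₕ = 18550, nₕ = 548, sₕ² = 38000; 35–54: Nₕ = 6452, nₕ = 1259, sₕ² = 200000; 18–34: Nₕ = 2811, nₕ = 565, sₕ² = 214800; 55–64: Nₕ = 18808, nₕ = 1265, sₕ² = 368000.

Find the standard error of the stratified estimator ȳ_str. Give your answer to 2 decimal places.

7.64

Var(ȳ_str) = Σₕ Wₕ²(1 − fₕ)sₕ²/nₕ with Wₕ = Nₕ/N, N = 46621.
65+: Wₕ = 0.39788936; term = 0.39788936²·(1 − 0.02954178)·38000/548 = 10.6538.
35–54: Wₕ = 0.13839257; term = 0.13839257²·(1 − 0.19513329)·200000/1259 = 2.4488026.
18–34: Wₕ = 0.06029472; term = 0.06029472²·(1 − 0.20099609)·214800/565 = 1.1043157.
55–64: Wₕ = 0.40342335; term = 0.40342335²·(1 − 0.06725861)·368000/1265 = 44.161173.
Sum = 58.368091.
SE = √(58.368091) = 7.64.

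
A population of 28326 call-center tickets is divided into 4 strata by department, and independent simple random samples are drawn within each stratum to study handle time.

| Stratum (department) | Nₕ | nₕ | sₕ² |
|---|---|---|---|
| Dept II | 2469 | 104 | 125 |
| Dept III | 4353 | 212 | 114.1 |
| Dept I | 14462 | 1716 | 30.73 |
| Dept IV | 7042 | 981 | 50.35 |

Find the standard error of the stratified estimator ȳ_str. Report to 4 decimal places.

Var(ȳ_str) = Σₕ Wₕ²(1 − fₕ)sₕ²/nₕ with Wₕ = Nₕ/N, N = 28326.
Dept II: Wₕ = 0.08716374; term = 0.08716374²·(1 − 0.04212232)·125/104 = 0.0087469855.
Dept III: Wₕ = 0.15367507; term = 0.15367507²·(1 − 0.04870204)·114.1/212 = 0.012091305.
Dept I: Wₕ = 0.51055567; term = 0.51055567²·(1 − 0.11865579)·30.73/1716 = 0.0041141209.
Dept IV: Wₕ = 0.24860552; term = 0.24860552²·(1 − 0.13930702)·50.35/981 = 0.0027302365.
Sum = 0.027682648.
SE = √(0.027682648) = 0.1664.

0.1664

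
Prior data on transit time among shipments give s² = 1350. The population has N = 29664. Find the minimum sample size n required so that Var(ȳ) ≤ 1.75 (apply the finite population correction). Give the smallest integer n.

752

Without fpc, n₀ = s²/D = 1350/1.75 = 771.4286.
With fpc, (1 − n/N)·s²/n ≤ D requires n ≥ n₀/(1 + n₀/N) = 771.4286/(1 + 771.4286/29664) = 751.8757.
Rounding up, n = 752.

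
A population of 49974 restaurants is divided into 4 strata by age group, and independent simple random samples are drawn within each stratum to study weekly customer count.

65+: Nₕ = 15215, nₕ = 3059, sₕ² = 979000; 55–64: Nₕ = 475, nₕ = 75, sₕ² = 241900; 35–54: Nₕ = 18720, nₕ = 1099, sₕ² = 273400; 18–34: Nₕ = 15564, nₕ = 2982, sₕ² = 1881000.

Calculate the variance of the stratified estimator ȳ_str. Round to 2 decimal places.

Var(ȳ_str) = Σₕ Wₕ²(1 − fₕ)sₕ²/nₕ with Wₕ = Nₕ/N, N = 49974.
65+: Wₕ = 0.30445832; term = 0.30445832²·(1 − 0.20105159)·979000/3059 = 23.701599.
55–64: Wₕ = 0.00950494; term = 0.00950494²·(1 − 0.15789474)·241900/75 = 0.24538046.
35–54: Wₕ = 0.37459479; term = 0.37459479²·(1 − 0.05870726)·273400/1099 = 32.858595.
18–34: Wₕ = 0.31144195; term = 0.31144195²·(1 − 0.19159599)·1881000/2982 = 49.461107.
Sum = 106.26668.

106.27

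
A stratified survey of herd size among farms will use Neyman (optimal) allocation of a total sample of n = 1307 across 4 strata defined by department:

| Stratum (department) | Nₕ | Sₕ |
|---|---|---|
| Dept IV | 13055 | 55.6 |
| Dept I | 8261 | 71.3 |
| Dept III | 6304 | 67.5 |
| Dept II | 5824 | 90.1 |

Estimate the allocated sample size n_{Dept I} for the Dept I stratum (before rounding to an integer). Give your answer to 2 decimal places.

339.86

Neyman allocation: nₕ = n·NₕSₕ / Σⱼ NⱼSⱼ.
Σ NⱼSⱼ = 13055·55.6 + 8261·71.3 + 6304·67.5 + 5824·90.1 = 2.2651297 × 10^6.
n_{Dept I} = 1307·8261·71.3 / (2.2651297 × 10^6) = 339.86.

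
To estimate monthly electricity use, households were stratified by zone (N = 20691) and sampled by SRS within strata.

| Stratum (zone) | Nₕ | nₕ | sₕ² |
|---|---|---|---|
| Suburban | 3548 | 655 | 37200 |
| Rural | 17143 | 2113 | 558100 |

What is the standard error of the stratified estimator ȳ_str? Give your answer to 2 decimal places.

12.66

Var(ȳ_str) = Σₕ Wₕ²(1 − fₕ)sₕ²/nₕ with Wₕ = Nₕ/N, N = 20691.
Suburban: Wₕ = 0.17147552; term = 0.17147552²·(1 − 0.18461105)·37200/655 = 1.3616664.
Rural: Wₕ = 0.82852448; term = 0.82852448²·(1 − 0.12325731)·558100/2113 = 158.96275.
Sum = 160.32442.
SE = √(160.32442) = 12.66.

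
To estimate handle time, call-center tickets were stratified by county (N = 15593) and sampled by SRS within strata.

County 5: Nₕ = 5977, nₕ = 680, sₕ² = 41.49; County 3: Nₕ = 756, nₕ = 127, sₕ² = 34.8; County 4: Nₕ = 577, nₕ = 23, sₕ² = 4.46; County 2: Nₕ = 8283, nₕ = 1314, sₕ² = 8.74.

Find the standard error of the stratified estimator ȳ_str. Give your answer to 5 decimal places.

0.10156

Var(ȳ_str) = Σₕ Wₕ²(1 − fₕ)sₕ²/nₕ with Wₕ = Nₕ/N, N = 15593.
County 5: Wₕ = 0.38331303; term = 0.38331303²·(1 − 0.11376945)·41.49/680 = 0.0079448992.
County 3: Wₕ = 0.04848329; term = 0.04848329²·(1 − 0.16798942)·34.8/127 = 5.3590598 × 10^-4.
County 4: Wₕ = 0.03700378; term = 0.03700378²·(1 − 0.03986135)·4.46/23 = 2.5493722 × 10^-4.
County 2: Wₕ = 0.53119990; term = 0.53119990²·(1 − 0.15863817)·8.74/1314 = 0.0015791189.
Sum = 0.010314861.
SE = √(0.010314861) = 0.10156.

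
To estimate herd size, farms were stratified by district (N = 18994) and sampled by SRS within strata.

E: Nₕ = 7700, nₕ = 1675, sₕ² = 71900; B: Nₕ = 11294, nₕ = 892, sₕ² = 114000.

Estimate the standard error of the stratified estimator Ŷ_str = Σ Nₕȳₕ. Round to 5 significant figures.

130410

Var(Ŷ_str) = Σₕ Nₕ²(1 − fₕ)sₕ²/nₕ.
E: 7700²·(1 − 1675/7700)·71900/1675 = 1.9914154 × 10^9.
B: 11294²·(1 − 892/11294)·114000/892 = 1.5014284 × 10^10.
Sum = 1.7005699 × 10^10.
SE = √(1.7005699 × 10^10) = 130410.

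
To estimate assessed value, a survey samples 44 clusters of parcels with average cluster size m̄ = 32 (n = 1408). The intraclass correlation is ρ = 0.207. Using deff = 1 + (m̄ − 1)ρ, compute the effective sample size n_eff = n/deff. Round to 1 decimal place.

deff = 1 + (32 − 1)·0.207 = 1 + 6.417 = 7.417.
n_eff = 1408 / 7.417 = 189.8.

189.8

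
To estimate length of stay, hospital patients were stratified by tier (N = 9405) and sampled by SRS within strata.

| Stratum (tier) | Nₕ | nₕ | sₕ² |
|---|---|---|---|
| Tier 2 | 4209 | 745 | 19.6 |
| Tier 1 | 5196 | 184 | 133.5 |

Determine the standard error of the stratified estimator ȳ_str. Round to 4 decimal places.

0.4668

Var(ȳ_str) = Σₕ Wₕ²(1 − fₕ)sₕ²/nₕ with Wₕ = Nₕ/N, N = 9405.
Tier 2: Wₕ = 0.44752791; term = 0.44752791²·(1 − 0.17700166)·19.6/745 = 0.0043364966.
Tier 1: Wₕ = 0.55247209; term = 0.55247209²·(1 − 0.03541186)·133.5/184 = 0.2136122.
Sum = 0.2179487.
SE = √(0.2179487) = 0.4668.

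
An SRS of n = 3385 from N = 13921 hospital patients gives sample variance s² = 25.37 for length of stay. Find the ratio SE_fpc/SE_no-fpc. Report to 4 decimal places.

f = n/N = 3385/13921 = 0.24315782.
SE_no-fpc = √(s²/n) = 0.086572687; SE_fpc = √((1−f)s²/n) = 0.075315361.
Ratio = √(1−f) = 0.86996677.

0.8700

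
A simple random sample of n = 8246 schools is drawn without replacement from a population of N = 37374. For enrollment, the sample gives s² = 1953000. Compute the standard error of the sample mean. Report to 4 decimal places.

Under SRS without replacement, Var(ȳ) = (1 − f)·s²/n with f = n/N = 8246/37374 = 0.22063467.
Var(ȳ) = (1 − 0.22063467)·1953000/8246 = 0.77936533·236.84211 = 184.58653.
SE(ȳ) = √(184.58653) = 13.5863.

13.5863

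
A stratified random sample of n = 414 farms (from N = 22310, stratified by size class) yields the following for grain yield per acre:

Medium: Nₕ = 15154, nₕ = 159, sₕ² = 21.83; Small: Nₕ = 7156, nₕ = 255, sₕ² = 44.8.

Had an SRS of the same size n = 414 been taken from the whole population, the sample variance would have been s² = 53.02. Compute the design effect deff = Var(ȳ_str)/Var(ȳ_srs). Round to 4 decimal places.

0.6374

Var(ȳ_str) = Σ Wₕ²(1−fₕ)sₕ²/nₕ with Wₕ = Nₕ/22310:
  Medium: (15154/22310)²·(1−159/15154)·21.83/159 = 0.062680323
  Small: (7156/22310)²·(1−255/7156)·44.8/255 = 0.01743095
  → Var(ȳ_str) = 0.080111273.
Var(ȳ_srs) = (1 − 414/22310)·53.02/414 = 0.12569112.
deff = 0.080111273 / 0.12569112 = 0.6374.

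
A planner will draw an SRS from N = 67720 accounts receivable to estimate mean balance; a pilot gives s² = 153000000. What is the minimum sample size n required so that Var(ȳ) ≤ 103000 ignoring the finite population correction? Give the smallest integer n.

1486

Without fpc, n₀ = s²/D = 153000000/103000 = 1485.4369.
Rounding up, n = 1486.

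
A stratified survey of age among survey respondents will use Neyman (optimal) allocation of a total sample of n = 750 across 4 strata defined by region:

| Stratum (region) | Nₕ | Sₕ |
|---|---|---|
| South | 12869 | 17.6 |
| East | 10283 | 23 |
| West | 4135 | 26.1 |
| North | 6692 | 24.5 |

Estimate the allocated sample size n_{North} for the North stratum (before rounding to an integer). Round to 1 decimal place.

167.3

Neyman allocation: nₕ = n·NₕSₕ / Σⱼ NⱼSⱼ.
Σ NⱼSⱼ = 12869·17.6 + 10283·23 + 4135·26.1 + 6692·24.5 = 734880.9.
n_{North} = 750·6692·24.5 / 734880.9 = 167.3.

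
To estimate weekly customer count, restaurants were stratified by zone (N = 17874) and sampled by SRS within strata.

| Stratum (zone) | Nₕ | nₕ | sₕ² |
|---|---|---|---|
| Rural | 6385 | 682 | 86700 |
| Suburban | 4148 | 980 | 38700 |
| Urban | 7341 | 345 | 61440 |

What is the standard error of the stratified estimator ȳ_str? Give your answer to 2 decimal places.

6.69

Var(ȳ_str) = Σₕ Wₕ²(1 − fₕ)sₕ²/nₕ with Wₕ = Nₕ/N, N = 17874.
Rural: Wₕ = 0.35722278; term = 0.35722278²·(1 − 0.10681284)·86700/682 = 14.48957.
Suburban: Wₕ = 0.23206893; term = 0.23206893²·(1 − 0.23625844)·38700/980 = 1.6242965.
Urban: Wₕ = 0.41070829; term = 0.41070829²·(1 − 0.04699632)·61440/345 = 28.628173.
Sum = 44.74204.
SE = √(44.74204) = 6.69.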